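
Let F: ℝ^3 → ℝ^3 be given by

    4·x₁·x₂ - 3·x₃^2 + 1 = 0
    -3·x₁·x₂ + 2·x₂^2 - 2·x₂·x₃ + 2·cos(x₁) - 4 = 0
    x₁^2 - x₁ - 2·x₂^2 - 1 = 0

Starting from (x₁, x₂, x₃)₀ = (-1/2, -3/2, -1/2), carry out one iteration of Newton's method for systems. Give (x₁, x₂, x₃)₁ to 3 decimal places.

At (-1/2, -3/2, -1/2): F = (3.250, -1.49483, -4.750).
Jacobian J = [[4·x₂, 4·x₁, -6·x₃], [-3·x₂ - 2·sin(x₁), -3·x₁ + 4·x₂ - 2·x₃, -2·x₂], [2·x₁ - 1, -4·x₂, 0]].
At the point, J = [[-6.000, -2.000, 3.000], [5.45885, -3.500, 3.000], [-2.000, 6.000, 0.000]] (det J = 197.25932).
Solving J·Δ = −F gives Δ = (0.541, 0.972, 0.647).
Then the next iterate is (x₁, x₂, x₃)₁ = (0.041, -0.528, 0.147).

(0.041, -0.528, 0.147)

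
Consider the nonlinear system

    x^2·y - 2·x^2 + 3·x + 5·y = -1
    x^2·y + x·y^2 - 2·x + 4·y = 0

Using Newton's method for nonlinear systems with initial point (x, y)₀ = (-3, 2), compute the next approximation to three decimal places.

(-1.056, 1.441)

At (-3, 2): F = (2.000, 20.000).
Jacobian J = [[2·x·y - 4·x + 3, x^2 + 5], [2·x·y + y^2 - 2, x^2 + 2·x·y + 4]].
At the point, J = [[3.000, 14.000], [-10.000, 1.000]] (det J = 143.000).
Solving J·Δ = −F gives Δ = (1.944, -0.559).
Then the next iterate is (x, y)₁ = (-1.056, 1.441).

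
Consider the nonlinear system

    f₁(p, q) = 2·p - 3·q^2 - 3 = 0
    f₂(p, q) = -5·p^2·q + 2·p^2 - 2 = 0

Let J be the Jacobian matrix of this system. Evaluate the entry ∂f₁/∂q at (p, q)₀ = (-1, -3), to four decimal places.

∂f₁/∂q = -6·q.
At (-1, -3) this is 18.0000.

18.0000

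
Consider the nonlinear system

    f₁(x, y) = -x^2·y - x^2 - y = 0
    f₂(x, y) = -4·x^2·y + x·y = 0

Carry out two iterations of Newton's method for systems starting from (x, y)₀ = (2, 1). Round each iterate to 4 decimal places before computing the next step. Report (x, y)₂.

(0.5100, -0.2400)

At (2, 1): F = (-9.0000, -14.0000).
Jacobian J = [[-2·x·y - 2·x, -x^2 - 1], [-8·x·y + y, -4·x^2 + x]].
At the point, J = [[-8.0000, -5.0000], [-15.0000, -14.0000]] (det J = 37.0000).
Solving J·Δ = −F gives Δ = (-1.5135, 0.6216).
Then the next iterate is (x, y)₁ = (0.4865, 1.6216).
Round to (0.4865, 1.6216) and repeat: F = (-2.242086, -0.746307), J = [[-2.550817, -1.236682], [-4.689667, -0.460229]].
Δ = (0.0235, -1.8616), so (x, y)₂ = (0.5100, -0.2400).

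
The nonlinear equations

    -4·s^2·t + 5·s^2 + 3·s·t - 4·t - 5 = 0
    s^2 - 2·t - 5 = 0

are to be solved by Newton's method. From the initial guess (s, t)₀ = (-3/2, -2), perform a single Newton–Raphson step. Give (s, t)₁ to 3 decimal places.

(0.117, -3.800)

At (-3/2, -2): F = (41.250, 1.250).
Jacobian J = [[-8·s·t + 10·s + 3·t, -4·s^2 + 3·s - 4], [2·s, -2]].
At the point, J = [[-45.000, -17.500], [-3.000, -2.000]] (det J = 37.500).
Solving J·Δ = −F gives Δ = (1.617, -1.800).
Then the next iterate is (s, t)₁ = (0.117, -3.800).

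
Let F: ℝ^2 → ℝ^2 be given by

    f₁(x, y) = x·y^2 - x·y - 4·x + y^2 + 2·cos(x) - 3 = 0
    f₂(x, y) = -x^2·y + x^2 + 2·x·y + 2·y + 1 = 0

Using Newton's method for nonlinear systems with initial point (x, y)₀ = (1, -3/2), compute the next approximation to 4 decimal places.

(3.1044, -2.0696)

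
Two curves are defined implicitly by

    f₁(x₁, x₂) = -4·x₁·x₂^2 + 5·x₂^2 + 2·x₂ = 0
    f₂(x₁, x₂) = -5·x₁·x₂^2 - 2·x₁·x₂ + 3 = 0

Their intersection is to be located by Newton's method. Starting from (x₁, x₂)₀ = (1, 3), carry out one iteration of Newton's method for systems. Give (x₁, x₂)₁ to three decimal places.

(1.062, 1.402)

At (1, 3): F = (15.000, -48.000).
Jacobian J = [[-4·x₂^2, -8·x₁·x₂ + 10·x₂ + 2], [-5·x₂^2 - 2·x₂, -10·x₁·x₂ - 2·x₁]].
At the point, J = [[-36.000, 8.000], [-51.000, -32.000]] (det J = 1560.000).
Solving J·Δ = −F gives Δ = (0.062, -1.598).
Then the next iterate is (x₁, x₂)₁ = (1.062, 1.402).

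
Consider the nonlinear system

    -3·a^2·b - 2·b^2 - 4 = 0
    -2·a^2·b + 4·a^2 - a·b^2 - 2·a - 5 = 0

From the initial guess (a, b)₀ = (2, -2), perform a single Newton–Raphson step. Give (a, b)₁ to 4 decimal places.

(1.4231, -2.4615)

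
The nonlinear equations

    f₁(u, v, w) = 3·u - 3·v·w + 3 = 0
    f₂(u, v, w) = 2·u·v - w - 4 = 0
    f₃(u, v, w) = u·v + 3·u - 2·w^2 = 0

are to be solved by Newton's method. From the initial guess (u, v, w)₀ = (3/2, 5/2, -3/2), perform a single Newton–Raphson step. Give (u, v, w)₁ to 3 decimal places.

At (3/2, 5/2, -3/2): F = (18.750, 5.000, 3.750).
Jacobian J = [[3, -3·w, -3·v], [2·v, 2·u, -1], [v + 3, u, -4·w]].
At the point, J = [[3.000, 4.500, -7.500], [5.000, 3.000, -1.000], [5.500, 1.500, 6.000]] (det J = -33.750).
Solving J·Δ = −F gives Δ = (7.167, -14.778, -3.500).
Then the next iterate is (u, v, w)₁ = (8.667, -12.278, -5.000).

(8.667, -12.278, -5.000)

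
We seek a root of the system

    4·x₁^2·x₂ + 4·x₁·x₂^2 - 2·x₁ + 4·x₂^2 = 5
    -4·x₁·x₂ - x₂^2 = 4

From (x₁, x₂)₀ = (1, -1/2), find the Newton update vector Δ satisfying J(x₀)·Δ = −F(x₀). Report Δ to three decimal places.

At (1, -1/2): F = (-7.000, -2.250).
Jacobian J = [[8·x₁·x₂ + 4·x₂^2 - 2, 4·x₁^2 + 8·x₁·x₂ + 8·x₂], [-4·x₂, -4·x₁ - 2·x₂]].
At the point, J = [[-5.000, -4.000], [2.000, -3.000]] (det J = 23.000).
Solving J·Δ = −F gives Δ = (-0.522, -1.098).

(-0.522, -1.098)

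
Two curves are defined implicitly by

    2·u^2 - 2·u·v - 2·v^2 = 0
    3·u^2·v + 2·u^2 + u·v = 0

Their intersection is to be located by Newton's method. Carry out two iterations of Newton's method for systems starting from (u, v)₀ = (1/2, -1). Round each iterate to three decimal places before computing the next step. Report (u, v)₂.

At (1/2, -1): F = (-0.500, -0.750).
Jacobian J = [[4·u - 2·v, -2·u - 4·v], [6·u·v + 4·u + v, 3·u^2 + u]].
At the point, J = [[4.000, 3.000], [-2.000, 1.250]] (det J = 11.000).
Solving J·Δ = −F gives Δ = (-0.148, 0.364).
Then the next iterate is (u, v)₁ = (0.352, -0.636).
Round to (0.352, -0.636) and repeat: F = (-0.11344, -0.21247), J = [[2.680, 1.840], [-0.57123, 0.72371]].
Δ = (-0.103, 0.212), so (u, v)₂ = (0.249, -0.424).

(0.249, -0.424)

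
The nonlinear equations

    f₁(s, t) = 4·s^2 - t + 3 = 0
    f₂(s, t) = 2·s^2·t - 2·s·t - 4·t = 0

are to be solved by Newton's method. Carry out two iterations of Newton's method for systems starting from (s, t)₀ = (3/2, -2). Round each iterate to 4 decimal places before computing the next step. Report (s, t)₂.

(-0.2544, -0.4653)

At (3/2, -2): F = (14.0000, 5.0000).
Jacobian J = [[8·s, -1], [4·s·t - 2·t, 2·s^2 - 2·s - 4]].
At the point, J = [[12.0000, -1.0000], [-8.0000, -2.5000]] (det J = -38.0000).
Solving J·Δ = −F gives Δ = (-0.7895, 4.5263).
Then the next iterate is (s, t)₁ = (0.7105, 2.5263).
Round to (0.7105, 2.5263) and repeat: F = (2.492941, -11.144468), J = [[5.6840, -1.0000], [2.127145, -4.411380]].
Δ = (-0.9649, -2.9916), so (s, t)₂ = (-0.2544, -0.4653).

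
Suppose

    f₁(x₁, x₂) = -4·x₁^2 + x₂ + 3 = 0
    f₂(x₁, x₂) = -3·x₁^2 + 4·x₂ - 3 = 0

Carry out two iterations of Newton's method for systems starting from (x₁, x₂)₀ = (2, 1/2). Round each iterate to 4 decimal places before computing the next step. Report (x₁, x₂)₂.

(1.0920, 1.6154)

At (2, 1/2): F = (-12.5000, -13.0000).
Jacobian J = [[-8·x₁, 1], [-6·x₁, 4]].
At the point, J = [[-16.0000, 1.0000], [-12.0000, 4.0000]] (det J = -52.0000).
Solving J·Δ = −F gives Δ = (-0.7115, 1.1154).
Then the next iterate is (x₁, x₂)₁ = (1.2885, 1.6154).
Round to (1.2885, 1.6154) and repeat: F = (-2.025529, -1.519097), J = [[-10.3080, 1.0000], [-7.7310, 4.0000]].
Δ = (-0.1965, 0.0000), so (x₁, x₂)₂ = (1.0920, 1.6154).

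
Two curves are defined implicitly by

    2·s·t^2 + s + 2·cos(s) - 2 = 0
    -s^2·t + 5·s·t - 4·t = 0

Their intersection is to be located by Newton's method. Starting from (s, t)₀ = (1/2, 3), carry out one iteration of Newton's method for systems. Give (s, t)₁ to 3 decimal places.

At (1/2, 3): F = (9.25517, -5.250).
Jacobian J = [[2·t^2 - 2·sin(s) + 1, 4·s·t], [-2·s·t + 5·t, -s^2 + 5·s - 4]].
At the point, J = [[18.04115, 6.000], [12.000, -1.750]] (det J = -103.57201).
Solving J·Δ = −F gives Δ = (0.148, -1.987).
Then the next iterate is (s, t)₁ = (0.648, 1.013).

(0.648, 1.013)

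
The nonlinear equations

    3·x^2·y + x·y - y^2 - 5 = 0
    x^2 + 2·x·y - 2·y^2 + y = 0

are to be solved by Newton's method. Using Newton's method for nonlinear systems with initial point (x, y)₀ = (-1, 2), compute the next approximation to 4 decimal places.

(-1.2872, 0.9362)

At (-1, 2): F = (-5.0000, -9.0000).
Jacobian J = [[6·x·y + y, 3·x^2 + x - 2·y], [2·x + 2·y, 2·x - 4·y + 1]].
At the point, J = [[-10.0000, -2.0000], [2.0000, -9.0000]] (det J = 94.0000).
Solving J·Δ = −F gives Δ = (-0.2872, -1.0638).
Then the next iterate is (x, y)₁ = (-1.2872, 0.9362).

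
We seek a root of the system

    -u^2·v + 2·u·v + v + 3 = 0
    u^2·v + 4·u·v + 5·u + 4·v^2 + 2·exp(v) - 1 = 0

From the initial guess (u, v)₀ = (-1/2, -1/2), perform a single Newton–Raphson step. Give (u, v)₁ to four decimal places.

At (-1/2, -1/2): F = (3.1250, -0.411939).
Jacobian J = [[-2·u·v + 2·v, -u^2 + 2·u + 1], [2·u·v + 4·v + 5, u^2 + 4·u + 8·v + 2·exp(v)]].
At the point, J = [[-1.5000, -0.2500], [3.5000, -4.536939]] (det J = 7.680408).
Solving J·Δ = −F gives Δ = (1.8594, 1.3436).
Then the next iterate is (u, v)₁ = (1.3594, 0.8436).

(1.3594, 0.8436)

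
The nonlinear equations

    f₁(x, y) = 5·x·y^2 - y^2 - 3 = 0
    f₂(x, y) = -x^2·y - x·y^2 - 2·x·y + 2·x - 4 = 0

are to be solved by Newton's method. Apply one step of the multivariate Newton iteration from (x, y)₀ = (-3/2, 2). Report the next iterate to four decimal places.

At (-3/2, 2): F = (-37.0000, 0.5000).
Jacobian J = [[5·y^2, 10·x·y - 2·y], [-2·x·y - y^2 - 2·y + 2, -x^2 - 2·x·y - 2·x]].
At the point, J = [[20.0000, -34.0000], [0.0000, 6.7500]] (det J = 135.0000).
Solving J·Δ = −F gives Δ = (1.7241, -0.0741).
Then the next iterate is (x, y)₁ = (0.2241, 1.9259).

(0.2241, 1.9259)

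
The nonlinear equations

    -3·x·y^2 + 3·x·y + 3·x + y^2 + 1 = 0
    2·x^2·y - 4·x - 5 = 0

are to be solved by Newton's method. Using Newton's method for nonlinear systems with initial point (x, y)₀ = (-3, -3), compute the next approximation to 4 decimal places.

(-2.2063, -1.7999)

At (-3, -3): F = (109.0000, -47.0000).
Jacobian J = [[-3·y^2 + 3·y + 3, -6·x·y + 3·x + 2·y], [4·x·y - 4, 2·x^2]].
At the point, J = [[-33.0000, -69.0000], [32.0000, 18.0000]] (det J = 1614.0000).
Solving J·Δ = −F gives Δ = (0.7937, 1.2001).
Then the next iterate is (x, y)₁ = (-2.2063, -1.7999).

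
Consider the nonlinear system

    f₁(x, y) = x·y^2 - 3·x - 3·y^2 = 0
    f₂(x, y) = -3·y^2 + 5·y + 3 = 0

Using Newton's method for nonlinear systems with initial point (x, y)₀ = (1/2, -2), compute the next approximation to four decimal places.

(0.8235, -0.8824)

At (1/2, -2): F = (-11.5000, -19.0000).
Jacobian J = [[y^2 - 3, 2·x·y - 6·y], [0, -6·y + 5]].
At the point, J = [[1.0000, 10.0000], [0.0000, 17.0000]] (det J = 17.0000).
Solving J·Δ = −F gives Δ = (0.3235, 1.1176).
Then the next iterate is (x, y)₁ = (0.8235, -0.8824).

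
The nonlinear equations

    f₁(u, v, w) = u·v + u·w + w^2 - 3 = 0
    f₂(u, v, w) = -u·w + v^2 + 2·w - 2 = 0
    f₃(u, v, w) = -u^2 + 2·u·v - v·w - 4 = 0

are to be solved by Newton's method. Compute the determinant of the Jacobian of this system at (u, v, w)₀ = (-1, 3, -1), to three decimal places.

J = [[v + w, u, u + 2·w], [-w, 2·v, -u + 2], [-2·u + 2·v, 2·u - w, -v]].
At the point, J = [[2.000, -1.000, -3.000], [1.000, 6.000, 3.000], [8.000, -1.000, -3.000]].
det J = 90.000.

90.000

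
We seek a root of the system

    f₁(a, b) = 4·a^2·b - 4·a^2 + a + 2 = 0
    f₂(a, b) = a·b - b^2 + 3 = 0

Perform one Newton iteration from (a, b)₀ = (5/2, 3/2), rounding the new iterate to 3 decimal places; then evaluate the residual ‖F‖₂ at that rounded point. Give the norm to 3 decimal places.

At (5/2, 3/2): F = (17.000, 4.500).
Jacobian J = [[8·a·b - 8·a + 1, 4·a^2], [b, a - 2·b]].
At the point, J = [[11.000, 25.000], [1.500, -0.500]] (det J = -43.000).
Solving J·Δ = −F gives Δ = (-2.814, 0.558).
Then the next iterate is (a, b)₁ = (-0.314, 2.058).
Re-evaluating at (-0.314, 2.058): F = (2.10326, -1.88158), so ‖F‖₂ = 2.822.

2.822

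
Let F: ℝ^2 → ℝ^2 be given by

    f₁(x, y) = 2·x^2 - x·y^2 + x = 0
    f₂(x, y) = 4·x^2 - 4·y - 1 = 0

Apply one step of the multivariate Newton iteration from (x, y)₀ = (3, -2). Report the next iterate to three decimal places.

(1.296, -1.472)

At (3, -2): F = (9.000, 43.000).
Jacobian J = [[4·x - y^2 + 1, -2·x·y], [8·x, -4]].
At the point, J = [[9.000, 12.000], [24.000, -4.000]] (det J = -324.000).
Solving J·Δ = −F gives Δ = (-1.704, 0.528).
Then the next iterate is (x, y)₁ = (1.296, -1.472).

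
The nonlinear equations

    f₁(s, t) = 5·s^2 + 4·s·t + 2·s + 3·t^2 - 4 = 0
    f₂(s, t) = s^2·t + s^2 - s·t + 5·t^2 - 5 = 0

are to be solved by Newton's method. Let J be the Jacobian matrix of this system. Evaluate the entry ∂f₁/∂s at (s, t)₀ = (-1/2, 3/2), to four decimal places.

∂f₁/∂s = 10·s + 4·t + 2.
At (-1/2, 3/2) this is 3.0000.

3.0000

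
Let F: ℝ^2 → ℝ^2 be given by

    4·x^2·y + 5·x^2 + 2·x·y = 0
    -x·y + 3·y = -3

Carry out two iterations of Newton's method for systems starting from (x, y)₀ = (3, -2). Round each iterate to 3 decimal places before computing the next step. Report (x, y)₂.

(1.007, -1.389)

At (3, -2): F = (-39.000, 3.000).
Jacobian J = [[8·x·y + 10·x + 2·y, 4·x^2 + 2·x], [-y, -x + 3]].
At the point, J = [[-22.000, 42.000], [2.000, 0.000]] (det J = -84.000).
Solving J·Δ = −F gives Δ = (-1.500, 0.143).
Then the next iterate is (x, y)₁ = (1.500, -1.857).
Round to (1.500, -1.857) and repeat: F = (-11.034, 0.21450), J = [[-10.998, 12.000], [1.857, 1.500]].
Δ = (-0.493, 0.468), so (x, y)₂ = (1.007, -1.389).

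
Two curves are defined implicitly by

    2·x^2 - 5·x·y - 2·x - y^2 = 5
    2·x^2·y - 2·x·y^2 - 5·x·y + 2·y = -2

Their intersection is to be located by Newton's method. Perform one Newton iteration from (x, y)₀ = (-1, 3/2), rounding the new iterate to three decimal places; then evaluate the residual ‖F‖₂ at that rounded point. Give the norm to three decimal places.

4.841

At (-1, 3/2): F = (4.250, 20.000).
Jacobian J = [[4·x - 5·y - 2, -5·x - 2·y], [4·x·y - 2·y^2 - 5·y, 2·x^2 - 4·x·y - 5·x + 2]].
At the point, J = [[-13.500, 2.000], [-18.000, 15.000]] (det J = -166.500).
Solving J·Δ = −F gives Δ = (0.143, -1.162).
Then the next iterate is (x, y)₁ = (-0.857, 0.338).
Re-evaluating at (-0.857, 0.338): F = (-0.48302, 4.81663), so ‖F‖₂ = 4.841.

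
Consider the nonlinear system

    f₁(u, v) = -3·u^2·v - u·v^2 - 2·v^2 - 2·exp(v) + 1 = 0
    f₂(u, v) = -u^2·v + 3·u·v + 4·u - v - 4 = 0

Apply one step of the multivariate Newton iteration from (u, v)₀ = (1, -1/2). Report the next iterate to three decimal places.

(1.010, -0.035)

At (1, -1/2): F = (0.53694, -0.500).
Jacobian J = [[-6·u·v - v^2, -3·u^2 - 2·u·v - 4·v - 2·exp(v)], [-2·u·v + 3·v + 4, -u^2 + 3·u - 1]].
At the point, J = [[2.750, -1.21306], [3.500, 1.000]] (det J = 6.99571).
Solving J·Δ = −F gives Δ = (0.010, 0.465).
Then the next iterate is (u, v)₁ = (1.010, -0.035).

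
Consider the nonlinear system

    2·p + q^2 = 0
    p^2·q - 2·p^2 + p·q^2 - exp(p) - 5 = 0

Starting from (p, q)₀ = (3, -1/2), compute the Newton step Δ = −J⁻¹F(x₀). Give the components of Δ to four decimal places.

At (3, -1/2): F = (6.2500, -46.835537).
Jacobian J = [[2, 2·q], [2·p·q - 4·p + q^2 - exp(p), p^2 + 2·p·q]].
At the point, J = [[2.0000, -1.0000], [-34.835537, 6.0000]] (det J = -22.835537).
Solving J·Δ = −F gives Δ = (-0.4088, 5.4324).

(-0.4088, 5.4324)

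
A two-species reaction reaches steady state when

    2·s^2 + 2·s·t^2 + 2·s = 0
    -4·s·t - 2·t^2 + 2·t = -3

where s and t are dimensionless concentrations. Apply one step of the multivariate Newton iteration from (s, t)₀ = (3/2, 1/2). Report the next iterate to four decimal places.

(0.3667, 0.9611)

At (3/2, 1/2): F = (8.2500, 0.5000).
Jacobian J = [[4·s + 2·t^2 + 2, 4·s·t], [-4·t, -4·s - 4·t + 2]].
At the point, J = [[8.5000, 3.0000], [-2.0000, -6.0000]] (det J = -45.0000).
Solving J·Δ = −F gives Δ = (-1.1333, 0.4611).
Then the next iterate is (s, t)₁ = (0.3667, 0.9611).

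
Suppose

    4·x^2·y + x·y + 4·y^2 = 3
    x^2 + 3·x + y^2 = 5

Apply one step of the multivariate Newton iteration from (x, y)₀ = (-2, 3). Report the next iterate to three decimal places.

At (-2, 3): F = (75.000, 2.000).
Jacobian J = [[8·x·y + y, 4·x^2 + x + 8·y], [2·x + 3, 2·y]].
At the point, J = [[-45.000, 38.000], [-1.000, 6.000]] (det J = -232.000).
Solving J·Δ = −F gives Δ = (1.612, -0.065).
Then the next iterate is (x, y)₁ = (-0.388, 2.935).

(-0.388, 2.935)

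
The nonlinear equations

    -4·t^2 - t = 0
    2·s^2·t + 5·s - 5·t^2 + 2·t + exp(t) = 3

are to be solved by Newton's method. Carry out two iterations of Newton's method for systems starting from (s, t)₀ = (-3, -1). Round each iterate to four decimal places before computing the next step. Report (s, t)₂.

(0.1332, -0.3657)

At (-3, -1): F = (-3.0000, -42.632121).
Jacobian J = [[0, -8·t - 1], [4·s·t + 5, 2·s^2 - 10·t + exp(t) + 2]].
At the point, J = [[0.0000, 7.0000], [17.0000, 30.367879]] (det J = -119.0000).
Solving J·Δ = −F gives Δ = (1.7422, 0.4286).
Then the next iterate is (s, t)₁ = (-1.2578, -0.5714).
Round to (-1.2578, -0.5714) and repeat: F = (-0.734592, -13.307535), J = [[0.0000, 3.5712], [7.874828, 11.442856]].
Δ = (1.3910, 0.2057), so (s, t)₂ = (0.1332, -0.3657).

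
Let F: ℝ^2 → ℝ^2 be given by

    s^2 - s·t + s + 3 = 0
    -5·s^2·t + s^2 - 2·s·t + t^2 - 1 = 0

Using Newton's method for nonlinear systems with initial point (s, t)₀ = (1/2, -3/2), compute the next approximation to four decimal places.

At (1/2, -3/2): F = (4.5000, 4.8750).
Jacobian J = [[2·s - t + 1, -s], [-10·s·t + 2·s - 2·t, -5·s^2 - 2·s + 2·t]].
At the point, J = [[3.5000, -0.5000], [11.5000, -5.2500]] (det J = -12.6250).
Solving J·Δ = −F gives Δ = (-1.6782, -2.7475).
Then the next iterate is (s, t)₁ = (-1.1782, -4.2475).

(-1.1782, -4.2475)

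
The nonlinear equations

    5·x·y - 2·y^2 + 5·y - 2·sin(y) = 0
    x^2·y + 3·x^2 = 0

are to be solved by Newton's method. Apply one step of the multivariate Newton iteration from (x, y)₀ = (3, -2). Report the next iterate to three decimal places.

(0.433, -1.289)

At (3, -2): F = (-46.18141, 9.000).
Jacobian J = [[5·y, 5·x - 4·y - 2·cos(y) + 5], [2·x·y + 6·x, x^2]].
At the point, J = [[-10.000, 28.83229], [6.000, 9.000]] (det J = -262.99376).
Solving J·Δ = −F gives Δ = (-2.567, 0.711).
Then the next iterate is (x, y)₁ = (0.433, -1.289).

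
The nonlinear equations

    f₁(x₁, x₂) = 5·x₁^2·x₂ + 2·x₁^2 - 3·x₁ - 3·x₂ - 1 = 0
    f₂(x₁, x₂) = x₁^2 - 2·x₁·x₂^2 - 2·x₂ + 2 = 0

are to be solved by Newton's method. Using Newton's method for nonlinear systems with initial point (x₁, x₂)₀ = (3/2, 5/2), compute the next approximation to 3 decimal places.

At (3/2, 5/2): F = (19.625, -19.500).
Jacobian J = [[10·x₁·x₂ + 4·x₁ - 3, 5·x₁^2 - 3], [2·x₁ - 2·x₂^2, -4·x₁·x₂ - 2]].
At the point, J = [[40.500, 8.250], [-9.500, -17.000]] (det J = -610.125).
Solving J·Δ = −F gives Δ = (-0.283, -0.989).
Then the next iterate is (x₁, x₂)₁ = (1.217, 1.511).

(1.217, 1.511)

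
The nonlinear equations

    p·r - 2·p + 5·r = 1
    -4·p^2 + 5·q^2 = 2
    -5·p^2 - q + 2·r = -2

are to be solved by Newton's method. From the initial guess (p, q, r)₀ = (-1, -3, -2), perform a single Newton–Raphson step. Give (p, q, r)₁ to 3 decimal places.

At (-1, -3, -2): F = (-7.000, 39.000, -4.000).
Jacobian J = [[r - 2, 0, p + 5], [-8·p, 10·q, 0], [-10·p, -1, 2]].
At the point, J = [[-4.000, 0.000, 4.000], [8.000, -30.000, 0.000], [10.000, -1.000, 2.000]] (det J = 1408.000).
Solving J·Δ = −F gives Δ = (0.153, 1.341, 1.903).
Then the next iterate is (p, q, r)₁ = (-0.847, -1.659, -0.097).

(-0.847, -1.659, -0.097)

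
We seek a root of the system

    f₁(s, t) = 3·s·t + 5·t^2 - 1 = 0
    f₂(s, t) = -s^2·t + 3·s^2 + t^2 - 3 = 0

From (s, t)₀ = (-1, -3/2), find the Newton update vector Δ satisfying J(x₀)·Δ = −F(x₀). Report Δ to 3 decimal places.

At (-1, -3/2): F = (14.750, 3.750).
Jacobian J = [[3·t, 3·s + 10·t], [-2·s·t + 6·s, -s^2 + 2·t]].
At the point, J = [[-4.500, -18.000], [-9.000, -4.000]] (det J = -144.000).
Solving J·Δ = −F gives Δ = (0.059, 0.805).

(0.059, 0.805)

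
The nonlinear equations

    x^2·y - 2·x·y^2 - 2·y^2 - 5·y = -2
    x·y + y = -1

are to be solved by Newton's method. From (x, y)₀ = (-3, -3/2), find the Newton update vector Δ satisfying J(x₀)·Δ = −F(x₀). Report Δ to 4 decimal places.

At (-3, -3/2): F = (5.0000, 4.0000).
Jacobian J = [[2·x·y - 2·y^2, x^2 - 4·x·y - 4·y - 5], [y, x + 1]].
At the point, J = [[4.5000, -8.0000], [-1.5000, -2.0000]] (det J = -21.0000).
Solving J·Δ = −F gives Δ = (1.0476, 1.2143).

(1.0476, 1.2143)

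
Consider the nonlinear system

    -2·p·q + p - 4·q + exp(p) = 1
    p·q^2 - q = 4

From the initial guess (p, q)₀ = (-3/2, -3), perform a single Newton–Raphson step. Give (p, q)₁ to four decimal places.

(-1.3695, -1.3343)

At (-3/2, -3): F = (0.723130, -14.5000).
Jacobian J = [[-2·q + exp(p) + 1, -2·p - 4], [q^2, 2·p·q - 1]].
At the point, J = [[7.223130, -1.0000], [9.0000, 8.0000]] (det J = 66.785041).
Solving J·Δ = −F gives Δ = (0.1305, 1.6657).
Then the next iterate is (p, q)₁ = (-1.3695, -1.3343).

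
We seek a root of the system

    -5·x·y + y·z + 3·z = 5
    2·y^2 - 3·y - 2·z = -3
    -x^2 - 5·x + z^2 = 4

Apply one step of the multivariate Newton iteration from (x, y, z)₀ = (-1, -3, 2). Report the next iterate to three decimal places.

At (-1, -3, 2): F = (-20.000, 26.000, 4.000).
Jacobian J = [[-5·y, -5·x + z, y + 3], [0, 4·y - 3, -2], [-2·x - 5, 0, 2·z]].
At the point, J = [[15.000, 7.000, 0.000], [0.000, -15.000, -2.000], [-3.000, 0.000, 4.000]] (det J = -858.000).
Solving J·Δ = −F gives Δ = (0.485, 1.818, -0.636).
Then the next iterate is (x, y, z)₁ = (-0.515, -1.182, 1.364).

(-0.515, -1.182, 1.364)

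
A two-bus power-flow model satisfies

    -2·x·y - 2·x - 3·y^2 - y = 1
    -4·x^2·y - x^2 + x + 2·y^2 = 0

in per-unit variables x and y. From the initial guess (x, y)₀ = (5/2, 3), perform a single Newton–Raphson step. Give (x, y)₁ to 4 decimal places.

At (5/2, 3): F = (-51.0000, -60.7500).
Jacobian J = [[-2·y - 2, -2·x - 6·y - 1], [-8·x·y - 2·x + 1, -4·x^2 + 4·y]].
At the point, J = [[-8.0000, -24.0000], [-64.0000, -13.0000]] (det J = -1432.0000).
Solving J·Δ = −F gives Δ = (-0.5552, -1.9399).
Then the next iterate is (x, y)₁ = (1.9448, 1.0601).

(1.9448, 1.0601)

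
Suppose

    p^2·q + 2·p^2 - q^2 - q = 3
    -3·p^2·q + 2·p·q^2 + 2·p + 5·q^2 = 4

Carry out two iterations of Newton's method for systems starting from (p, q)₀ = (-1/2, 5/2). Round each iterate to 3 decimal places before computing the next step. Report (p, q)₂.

(1.302, -0.859)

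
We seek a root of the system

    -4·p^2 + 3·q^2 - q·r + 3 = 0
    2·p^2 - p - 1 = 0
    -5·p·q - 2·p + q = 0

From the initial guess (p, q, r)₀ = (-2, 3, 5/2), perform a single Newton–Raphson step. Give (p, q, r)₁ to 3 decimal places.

At (-2, 3, 5/2): F = (6.500, 9.000, 37.000).
Jacobian J = [[-8·p, 6·q - r, -q], [4·p - 1, 0, 0], [-5·q - 2, -5·p + 1, 0]].
At the point, J = [[16.000, 15.500, -3.000], [-9.000, 0.000, 0.000], [-17.000, 11.000, 0.000]] (det J = 297.000).
Solving J·Δ = −F gives Δ = (1.000, -1.818, -1.894).
Then the next iterate is (p, q, r)₁ = (-1.000, 1.182, 0.606).

(-1.000, 1.182, 0.606)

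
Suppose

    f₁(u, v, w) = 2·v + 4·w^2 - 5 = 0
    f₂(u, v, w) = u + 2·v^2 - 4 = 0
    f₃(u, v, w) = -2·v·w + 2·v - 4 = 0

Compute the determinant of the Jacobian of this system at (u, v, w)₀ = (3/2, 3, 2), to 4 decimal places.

J = [[0, 2, 8·w], [1, 4·v, 0], [0, -2·w + 2, -2·v]].
At the point, J = [[0.0000, 2.0000, 16.0000], [1.0000, 12.0000, 0.0000], [0.0000, -2.0000, -6.0000]].
det J = -20.0000.

-20.0000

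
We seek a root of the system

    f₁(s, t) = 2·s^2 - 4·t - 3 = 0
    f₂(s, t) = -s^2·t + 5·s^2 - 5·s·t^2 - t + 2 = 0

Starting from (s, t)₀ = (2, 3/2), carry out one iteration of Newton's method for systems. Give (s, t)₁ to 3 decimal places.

(2.011, 1.272)

At (2, 3/2): F = (-1.000, -8.000).
Jacobian J = [[4·s, -4], [-2·s·t + 10·s - 5·t^2, -s^2 - 10·s·t - 1]].
At the point, J = [[8.000, -4.000], [2.750, -35.000]] (det J = -269.000).
Solving J·Δ = −F gives Δ = (0.011, -0.228).
Then the next iterate is (s, t)₁ = (2.011, 1.272).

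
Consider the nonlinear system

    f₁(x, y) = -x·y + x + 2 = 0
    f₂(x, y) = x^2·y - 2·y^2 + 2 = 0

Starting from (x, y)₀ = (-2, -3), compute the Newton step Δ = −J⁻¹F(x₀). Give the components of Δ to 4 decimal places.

(1.0000, 1.0000)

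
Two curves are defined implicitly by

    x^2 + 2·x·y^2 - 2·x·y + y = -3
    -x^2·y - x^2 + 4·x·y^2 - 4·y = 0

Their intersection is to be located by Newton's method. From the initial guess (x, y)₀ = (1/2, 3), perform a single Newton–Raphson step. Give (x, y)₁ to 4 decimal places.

(1.2116, -0.5836)

At (1/2, 3): F = (12.2500, 5.0000).
Jacobian J = [[2·x + 2·y^2 - 2·y, 4·x·y - 2·x + 1], [-2·x·y - 2·x + 4·y^2, -x^2 + 8·x·y - 4]].
At the point, J = [[13.0000, 6.0000], [32.0000, 7.7500]] (det J = -91.2500).
Solving J·Δ = −F gives Δ = (0.7116, -3.5836).
Then the next iterate is (x, y)₁ = (1.2116, -0.5836).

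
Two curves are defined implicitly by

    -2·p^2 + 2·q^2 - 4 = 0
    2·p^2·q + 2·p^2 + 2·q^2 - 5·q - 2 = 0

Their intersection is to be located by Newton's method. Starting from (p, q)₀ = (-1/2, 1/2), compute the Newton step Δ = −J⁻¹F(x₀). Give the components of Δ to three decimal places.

(-16.500, 18.500)

At (-1/2, 1/2): F = (-4.000, -3.250).
Jacobian J = [[-4·p, 4·q], [4·p·q + 4·p, 2·p^2 + 4·q - 5]].
At the point, J = [[2.000, 2.000], [-3.000, -2.500]] (det J = 1.000).
Solving J·Δ = −F gives Δ = (-16.500, 18.500).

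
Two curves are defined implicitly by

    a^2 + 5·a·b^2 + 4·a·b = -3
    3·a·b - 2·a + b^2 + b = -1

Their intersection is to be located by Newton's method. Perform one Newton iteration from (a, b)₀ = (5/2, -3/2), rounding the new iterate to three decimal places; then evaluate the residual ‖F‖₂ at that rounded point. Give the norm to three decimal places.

4.433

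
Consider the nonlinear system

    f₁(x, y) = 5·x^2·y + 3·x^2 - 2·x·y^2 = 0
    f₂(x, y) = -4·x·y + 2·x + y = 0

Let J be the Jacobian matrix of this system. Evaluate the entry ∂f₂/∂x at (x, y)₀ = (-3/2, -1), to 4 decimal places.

∂f₂/∂x = -4·y + 2.
At (-3/2, -1) this is 6.0000.

6.0000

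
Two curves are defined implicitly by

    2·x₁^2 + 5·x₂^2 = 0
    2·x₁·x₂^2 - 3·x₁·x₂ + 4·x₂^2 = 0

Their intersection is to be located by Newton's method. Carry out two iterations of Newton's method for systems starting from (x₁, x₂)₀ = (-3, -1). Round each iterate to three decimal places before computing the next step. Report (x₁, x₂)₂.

(-0.866, -0.271)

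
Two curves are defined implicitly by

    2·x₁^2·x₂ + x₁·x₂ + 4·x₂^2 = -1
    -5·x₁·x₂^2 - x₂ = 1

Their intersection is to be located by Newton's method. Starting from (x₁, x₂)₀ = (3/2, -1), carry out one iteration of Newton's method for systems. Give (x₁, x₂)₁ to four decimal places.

(1.2315, -0.5602)

At (3/2, -1): F = (-1.0000, -7.5000).
Jacobian J = [[4·x₁·x₂ + x₂, 2·x₁^2 + x₁ + 8·x₂], [-5·x₂^2, -10·x₁·x₂ - 1]].
At the point, J = [[-7.0000, -2.0000], [-5.0000, 14.0000]] (det J = -108.0000).
Solving J·Δ = −F gives Δ = (-0.2685, 0.4398).
Then the next iterate is (x₁, x₂)₁ = (1.2315, -0.5602).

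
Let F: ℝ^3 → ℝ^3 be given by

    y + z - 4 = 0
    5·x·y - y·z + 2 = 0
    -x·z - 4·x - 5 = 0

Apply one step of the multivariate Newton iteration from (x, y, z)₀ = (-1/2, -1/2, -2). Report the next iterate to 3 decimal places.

(-5.167, 16.667, -12.667)

At (-1/2, -1/2, -2): F = (-6.500, 2.250, -4.000).
Jacobian J = [[0, 1, 1], [5·y, 5·x - z, -y], [-z - 4, 0, -x]].
At the point, J = [[0.000, 1.000, 1.000], [-2.500, -0.500, 0.500], [-2.000, 0.000, 0.500]] (det J = -0.750).
Solving J·Δ = −F gives Δ = (-4.667, 17.167, -10.667).
Then the next iterate is (x, y, z)₁ = (-5.167, 16.667, -12.667).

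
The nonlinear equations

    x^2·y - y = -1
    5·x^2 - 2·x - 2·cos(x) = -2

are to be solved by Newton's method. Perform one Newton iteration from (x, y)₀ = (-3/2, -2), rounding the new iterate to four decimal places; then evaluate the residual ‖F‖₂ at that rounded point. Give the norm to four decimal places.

At (-3/2, -2): F = (-1.5000, 16.108526).
Jacobian J = [[2·x·y, x^2 - 1], [10·x + 2·sin(x) - 2, 0]].
At the point, J = [[6.0000, 1.2500], [-18.994990, 0.0000]] (det J = 23.743737).
Solving J·Δ = −F gives Δ = (0.8480, -2.8706).
Then the next iterate is (x, y)₁ = (-0.6520, -4.8706).
Re-evaluating at (-0.6520, -4.8706): F = (3.800088, 3.839776), so ‖F‖₂ = 5.4023.

5.4023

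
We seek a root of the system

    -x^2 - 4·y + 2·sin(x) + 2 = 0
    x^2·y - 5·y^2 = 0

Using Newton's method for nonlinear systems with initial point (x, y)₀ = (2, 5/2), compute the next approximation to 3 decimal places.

At (2, 5/2): F = (-10.18141, -21.250).
Jacobian J = [[-2·x + 2·cos(x), -4], [2·x·y, x^2 - 10·y]].
At the point, J = [[-4.83229, -4.000], [10.000, -21.000]] (det J = 141.47817).
Solving J·Δ = −F gives Δ = (-0.910, -1.445).
Then the next iterate is (x, y)₁ = (1.090, 1.055).

(1.090, 1.055)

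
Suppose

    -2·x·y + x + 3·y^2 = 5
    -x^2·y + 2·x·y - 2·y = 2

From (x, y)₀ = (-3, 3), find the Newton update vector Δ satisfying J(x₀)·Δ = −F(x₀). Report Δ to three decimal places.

(1.310, -1.269)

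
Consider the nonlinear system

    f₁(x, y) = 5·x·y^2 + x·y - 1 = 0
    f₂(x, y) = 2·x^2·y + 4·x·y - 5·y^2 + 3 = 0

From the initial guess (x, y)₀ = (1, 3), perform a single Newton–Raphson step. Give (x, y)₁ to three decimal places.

(0.797, 1.797)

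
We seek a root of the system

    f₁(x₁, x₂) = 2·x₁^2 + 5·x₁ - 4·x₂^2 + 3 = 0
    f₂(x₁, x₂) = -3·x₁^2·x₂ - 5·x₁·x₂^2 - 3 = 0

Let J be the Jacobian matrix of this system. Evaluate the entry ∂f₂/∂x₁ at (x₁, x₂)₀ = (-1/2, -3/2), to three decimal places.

-15.750

∂f₂/∂x₁ = -6·x₁·x₂ - 5·x₂^2.
At (-1/2, -3/2) this is -15.750.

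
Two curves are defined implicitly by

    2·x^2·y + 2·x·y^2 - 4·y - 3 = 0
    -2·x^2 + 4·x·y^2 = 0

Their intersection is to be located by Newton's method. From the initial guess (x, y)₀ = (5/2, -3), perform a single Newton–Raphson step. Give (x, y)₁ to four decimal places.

(1.9713, -1.9375)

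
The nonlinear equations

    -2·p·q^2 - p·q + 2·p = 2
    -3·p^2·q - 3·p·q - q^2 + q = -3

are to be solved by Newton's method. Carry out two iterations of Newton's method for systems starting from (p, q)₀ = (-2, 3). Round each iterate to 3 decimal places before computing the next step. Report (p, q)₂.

At (-2, 3): F = (36.000, -21.000).
Jacobian J = [[-2·q^2 - q + 2, -4·p·q - p], [-6·p·q - 3·q, -3·p^2 - 3·p - 2·q + 1]].
At the point, J = [[-19.000, 26.000], [27.000, -11.000]] (det J = -493.000).
Solving J·Δ = −F gives Δ = (0.304, -1.162).
Then the next iterate is (p, q)₁ = (-1.696, 1.838).
Round to (-1.696, 1.838) and repeat: F = (9.18425, -5.04906), J = [[-6.59449, 14.16499], [13.18949, -6.21725]].
Δ = (0.099, -0.602), so (p, q)₂ = (-1.597, 1.236).

(-1.597, 1.236)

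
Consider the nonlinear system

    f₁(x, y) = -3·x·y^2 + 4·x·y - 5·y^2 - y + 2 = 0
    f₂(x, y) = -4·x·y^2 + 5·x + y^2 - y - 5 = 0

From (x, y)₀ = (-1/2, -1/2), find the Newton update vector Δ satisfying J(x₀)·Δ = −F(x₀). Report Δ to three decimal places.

(0.819, -0.743)

At (-1/2, -1/2): F = (2.625, -6.250).
Jacobian J = [[-3·y^2 + 4·y, -6·x·y + 4·x - 10·y - 1], [-4·y^2 + 5, -8·x·y + 2·y - 1]].
At the point, J = [[-2.750, 0.500], [4.000, -4.000]] (det J = 9.000).
Solving J·Δ = −F gives Δ = (0.819, -0.743).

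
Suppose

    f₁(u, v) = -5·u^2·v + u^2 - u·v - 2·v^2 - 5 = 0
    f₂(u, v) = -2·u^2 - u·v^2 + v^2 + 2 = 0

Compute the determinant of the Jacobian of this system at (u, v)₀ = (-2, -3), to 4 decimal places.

1092.0000

J = [[-10·u·v + 2·u - v, -5·u^2 - u - 4·v], [-4·u - v^2, -2·u·v + 2·v]].
At the point, J = [[-61.0000, -6.0000], [-1.0000, -18.0000]].
det J = 1092.0000.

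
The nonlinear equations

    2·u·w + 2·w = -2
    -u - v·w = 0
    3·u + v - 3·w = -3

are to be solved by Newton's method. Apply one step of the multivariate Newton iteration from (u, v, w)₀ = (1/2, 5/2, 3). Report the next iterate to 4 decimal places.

(-0.4086, 1.6774, 1.1505)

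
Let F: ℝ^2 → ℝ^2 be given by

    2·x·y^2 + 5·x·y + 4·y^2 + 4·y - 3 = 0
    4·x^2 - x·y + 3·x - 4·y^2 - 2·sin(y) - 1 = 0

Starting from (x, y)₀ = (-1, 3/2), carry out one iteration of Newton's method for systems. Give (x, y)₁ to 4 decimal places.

At (-1, 3/2): F = (0.0000, -9.494990).
Jacobian J = [[2·y^2 + 5·y, 4·x·y + 5·x + 8·y + 4], [8·x - y + 3, -x - 8·y - 2·cos(y)]].
At the point, J = [[12.0000, 5.0000], [-6.5000, -11.141474]] (det J = -101.197693).
Solving J·Δ = −F gives Δ = (0.4691, -1.1259).
Then the next iterate is (x, y)₁ = (-0.5309, 0.3741).

(-0.5309, 0.3741)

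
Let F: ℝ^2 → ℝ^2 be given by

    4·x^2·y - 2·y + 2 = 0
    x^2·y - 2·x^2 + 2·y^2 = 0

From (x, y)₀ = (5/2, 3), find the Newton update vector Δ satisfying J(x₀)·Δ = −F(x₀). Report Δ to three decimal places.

At (5/2, 3): F = (71.000, 24.250).
Jacobian J = [[8·x·y, 4·x^2 - 2], [2·x·y - 4·x, x^2 + 4·y]].
At the point, J = [[60.000, 23.000], [5.000, 18.250]] (det J = 980.000).
Solving J·Δ = −F gives Δ = (-0.753, -1.122).

(-0.753, -1.122)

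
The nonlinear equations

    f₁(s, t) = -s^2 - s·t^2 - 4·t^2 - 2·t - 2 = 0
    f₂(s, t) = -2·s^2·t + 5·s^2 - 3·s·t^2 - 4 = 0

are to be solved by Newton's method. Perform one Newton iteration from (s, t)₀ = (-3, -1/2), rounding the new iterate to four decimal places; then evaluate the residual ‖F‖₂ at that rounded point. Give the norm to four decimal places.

11.1132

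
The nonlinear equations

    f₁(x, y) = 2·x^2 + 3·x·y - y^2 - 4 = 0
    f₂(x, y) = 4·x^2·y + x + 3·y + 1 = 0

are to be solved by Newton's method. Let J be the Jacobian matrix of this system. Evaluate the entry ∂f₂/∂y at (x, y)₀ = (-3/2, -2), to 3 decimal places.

12.000

∂f₂/∂y = 4·x^2 + 3.
At (-3/2, -2) this is 12.000.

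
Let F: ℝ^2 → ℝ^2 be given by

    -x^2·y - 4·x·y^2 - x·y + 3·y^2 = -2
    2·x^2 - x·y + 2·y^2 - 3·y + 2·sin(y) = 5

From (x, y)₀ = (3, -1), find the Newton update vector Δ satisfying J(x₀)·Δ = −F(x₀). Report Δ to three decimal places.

(-1.532, -0.067)

At (3, -1): F = (5.000, 19.31706).
Jacobian J = [[-2·x·y - 4·y^2 - y, -x^2 - 8·x·y - x + 6·y], [4·x - y, -x + 4·y + 2·cos(y) - 3]].
At the point, J = [[3.000, 6.000], [13.000, -8.91940]] (det J = -104.75819).
Solving J·Δ = −F gives Δ = (-1.532, -0.067).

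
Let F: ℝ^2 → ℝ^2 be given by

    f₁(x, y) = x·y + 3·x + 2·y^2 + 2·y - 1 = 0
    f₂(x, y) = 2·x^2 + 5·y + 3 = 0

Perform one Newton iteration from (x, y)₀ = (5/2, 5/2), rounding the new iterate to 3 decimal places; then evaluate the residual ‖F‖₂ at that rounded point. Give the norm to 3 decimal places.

At (5/2, 5/2): F = (30.250, 28.000).
Jacobian J = [[y + 3, x + 4·y + 2], [4·x, 5]].
At the point, J = [[5.500, 14.500], [10.000, 5.000]] (det J = -117.500).
Solving J·Δ = −F gives Δ = (-2.168, -1.264).
Then the next iterate is (x, y)₁ = (0.332, 1.236).
Re-evaluating at (0.332, 1.236): F = (5.93374, 9.40045), so ‖F‖₂ = 11.117.

11.117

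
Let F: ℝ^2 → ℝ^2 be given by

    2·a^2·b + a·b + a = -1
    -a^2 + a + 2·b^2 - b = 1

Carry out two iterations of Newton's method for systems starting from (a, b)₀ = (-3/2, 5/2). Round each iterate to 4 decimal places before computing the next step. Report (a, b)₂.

At (-3/2, 5/2): F = (7.0000, 5.2500).
Jacobian J = [[4·a·b + b + 1, 2·a^2 + a], [-2·a + 1, 4·b - 1]].
At the point, J = [[-11.5000, 3.0000], [4.0000, 9.0000]] (det J = -115.5000).
Solving J·Δ = −F gives Δ = (0.4091, -0.7652).
Then the next iterate is (a, b)₁ = (-1.0909, 1.7348).
Round to (-1.0909, 1.7348) and repeat: F = (2.145649, 1.003299), J = [[-4.835173, 1.289226], [3.1818, 5.9392]].
Δ = (0.3489, -0.3558), so (a, b)₂ = (-0.7420, 1.3790).

(-0.7420, 1.3790)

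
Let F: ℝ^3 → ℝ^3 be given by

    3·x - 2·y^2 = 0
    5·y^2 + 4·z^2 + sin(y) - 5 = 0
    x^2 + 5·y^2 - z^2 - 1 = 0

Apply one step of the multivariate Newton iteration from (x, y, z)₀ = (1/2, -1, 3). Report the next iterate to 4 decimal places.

(0.2572, -0.6929, 1.6561)

At (1/2, -1, 3): F = (-0.5000, 35.158529, -4.7500).
Jacobian J = [[3, -4·y, 0], [0, 10·y + cos(y), 8·z], [2·x, 10·y, -2·z]].
At the point, J = [[3.0000, 4.0000, 0.0000], [0.0000, -9.459698, 24.0000], [1.0000, -10.0000, -6.0000]] (det J = 986.274558).
Solving J·Δ = −F gives Δ = (-0.2428, 0.3071, -1.3439).
Then the next iterate is (x, y, z)₁ = (0.2572, -0.6929, 1.6561).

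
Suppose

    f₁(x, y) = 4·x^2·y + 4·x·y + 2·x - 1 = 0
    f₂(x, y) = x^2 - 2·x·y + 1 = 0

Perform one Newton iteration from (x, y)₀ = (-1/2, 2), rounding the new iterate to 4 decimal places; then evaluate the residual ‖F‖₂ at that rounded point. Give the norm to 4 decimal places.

At (-1/2, 2): F = (-4.0000, 3.2500).
Jacobian J = [[8·x·y + 4·y + 2, 4·x^2 + 4·x], [2·x - 2·y, -2·x]].
At the point, J = [[2.0000, -1.0000], [-5.0000, 1.0000]] (det J = -3.0000).
Solving J·Δ = −F gives Δ = (-0.2500, -4.5000).
Then the next iterate is (x, y)₁ = (-0.7500, -2.5000).
Re-evaluating at (-0.7500, -2.5000): F = (-0.6250, -2.1875), so ‖F‖₂ = 2.2750.

2.2750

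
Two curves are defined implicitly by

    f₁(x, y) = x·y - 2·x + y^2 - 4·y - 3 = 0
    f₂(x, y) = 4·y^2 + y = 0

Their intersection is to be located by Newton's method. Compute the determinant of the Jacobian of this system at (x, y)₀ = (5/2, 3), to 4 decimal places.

J = [[y - 2, x + 2·y - 4], [0, 8·y + 1]].
At the point, J = [[1.0000, 4.5000], [0.0000, 25.0000]].
det J = 25.0000.

25.0000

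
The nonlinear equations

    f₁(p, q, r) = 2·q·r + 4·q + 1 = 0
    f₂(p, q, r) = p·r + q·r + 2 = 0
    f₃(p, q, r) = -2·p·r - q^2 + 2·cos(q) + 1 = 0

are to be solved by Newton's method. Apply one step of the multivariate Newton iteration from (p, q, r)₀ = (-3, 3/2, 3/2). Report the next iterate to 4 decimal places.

(-5.1441, 1.0432, -1.2676)

At (-3, 3/2, 3/2): F = (11.5000, -0.2500, 7.891474).
Jacobian J = [[0, 2·r + 4, 2·q], [r, r, p + q], [-2·r, -2·q - 2·sin(q), -2·p]].
At the point, J = [[0.0000, 7.0000, 3.0000], [1.5000, 1.5000, -1.5000], [-3.0000, -4.994990, 6.0000]] (det J = -40.477455).
Solving J·Δ = −F gives Δ = (-2.1441, -0.4568, -2.7676).
Then the next iterate is (p, q, r)₁ = (-5.1441, 1.0432, -1.2676).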